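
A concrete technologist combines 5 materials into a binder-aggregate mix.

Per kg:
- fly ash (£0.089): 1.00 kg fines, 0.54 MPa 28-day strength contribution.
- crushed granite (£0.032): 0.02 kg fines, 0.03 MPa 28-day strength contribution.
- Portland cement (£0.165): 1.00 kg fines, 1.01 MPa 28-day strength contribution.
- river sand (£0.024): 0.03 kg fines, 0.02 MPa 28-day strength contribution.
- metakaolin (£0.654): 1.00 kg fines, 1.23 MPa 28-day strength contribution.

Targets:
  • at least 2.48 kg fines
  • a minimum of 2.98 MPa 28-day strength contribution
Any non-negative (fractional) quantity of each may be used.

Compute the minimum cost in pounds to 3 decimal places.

Treat it as an LP. Let x1 = kg of fly ash, x2 = kg of crushed granite, x3 = kg of Portland cement, x4 = kg of river sand, x5 = kg of metakaolin.
min 0.089x1 + 0.032x2 + 0.165x3 + 0.024x4 + 0.654x5 s.t.:
  1x1 + 0.02x2 + 1x3 + 0.03x4 + 1x5 ≥ 2.48   (fines)
  0.54x1 + 0.03x2 + 1.01x3 + 0.02x4 + 1.23x5 ≥ 2.98   (28-day strength contribution)
  x1, x2, x3, x4, x5 ≥ 0.
The cheapest feasible vertex uses only Portland cement; fly ash, crushed granite, river sand, metakaolin are not used. The 28-day strength contribution requirement is met with equality.
So Portland cement = 2.95 kg.
Hence cost = 0.165·2.95 = £0.48675.

£0.487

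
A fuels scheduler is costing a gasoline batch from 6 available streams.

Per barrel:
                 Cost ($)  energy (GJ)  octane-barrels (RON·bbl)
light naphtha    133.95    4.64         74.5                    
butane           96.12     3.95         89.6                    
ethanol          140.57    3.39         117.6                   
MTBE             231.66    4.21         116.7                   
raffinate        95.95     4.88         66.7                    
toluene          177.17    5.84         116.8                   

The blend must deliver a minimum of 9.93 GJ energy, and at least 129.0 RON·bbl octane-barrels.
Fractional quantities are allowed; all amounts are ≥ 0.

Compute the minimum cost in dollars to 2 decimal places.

Treat it as an LP. Let x1 = barrels of light naphtha, x2 = barrels of butane, x3 = barrels of ethanol, x4 = barrels of MTBE, x5 = barrels of raffinate, x6 = barrels of toluene.
Minimise 133.95x1 + 96.12x2 + 140.57x3 + 231.66x4 + 95.95x5 + 177.17x6 s.t.:
  4.64x1 + 3.95x2 + 3.39x3 + 4.21x4 + 4.88x5 + 5.84x6 ≥ 9.93   (energy)
  74.5x1 + 89.6x2 + 117.6x3 + 116.7x4 + 66.7x5 + 116.8x6 ≥ 129   (octane-barrels)
  x1, x2, x3, x4, x5, x6 ≥ 0.
The optimal basis is {raffinate}; light naphtha, butane, ethanol, MTBE, toluene drop out. There the energy constraint is tight.
That vertex is x5 = 2.0348.
Objective = 95.95·2.0348 = 195.2391.

$195.24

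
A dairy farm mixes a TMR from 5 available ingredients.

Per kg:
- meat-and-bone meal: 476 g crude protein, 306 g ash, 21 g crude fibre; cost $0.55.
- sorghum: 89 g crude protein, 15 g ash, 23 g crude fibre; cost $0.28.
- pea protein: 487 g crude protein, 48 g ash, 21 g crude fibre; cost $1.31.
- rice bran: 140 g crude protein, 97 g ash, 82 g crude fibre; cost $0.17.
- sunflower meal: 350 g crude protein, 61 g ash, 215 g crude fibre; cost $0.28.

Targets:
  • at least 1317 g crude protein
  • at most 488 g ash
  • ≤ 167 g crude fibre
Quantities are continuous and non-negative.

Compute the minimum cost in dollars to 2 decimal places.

This is a linear program. Let x1 = kg of meat-and-bone meal, x2 = kg of sorghum, x3 = kg of pea protein, x4 = kg of rice bran, x5 = kg of sunflower meal.
Minimise 0.55x1 + 0.28x2 + 1.31x3 + 0.17x4 + 0.28x5 s.t.:
  476x1 + 89x2 + 487x3 + 140x4 + 350x5 ≥ 1317   (crude protein)
  306x1 + 15x2 + 48x3 + 97x4 + 61x5 ≤ 488   (ash)
  21x1 + 23x2 + 21x3 + 82x4 + 215x5 ≤ 167   (crude fibre)
  x1, x2, x3, x4, x5 ≥ 0.
The minimum-cost mix takes nothing from sorghum, rice bran — only meat-and-bone meal, pea protein, sunflower meal. Binding constraints: crude protein, ash, crude fibre.
Optimal quantities: meat-and-bone meal = 1.326 kg, pea protein = 1.014 kg, sunflower meal = 0.5482 kg.
Total cost: 0.55·1.326 + 1.31·1.014 + 0.28·0.5482 = 2.2111.

$2.21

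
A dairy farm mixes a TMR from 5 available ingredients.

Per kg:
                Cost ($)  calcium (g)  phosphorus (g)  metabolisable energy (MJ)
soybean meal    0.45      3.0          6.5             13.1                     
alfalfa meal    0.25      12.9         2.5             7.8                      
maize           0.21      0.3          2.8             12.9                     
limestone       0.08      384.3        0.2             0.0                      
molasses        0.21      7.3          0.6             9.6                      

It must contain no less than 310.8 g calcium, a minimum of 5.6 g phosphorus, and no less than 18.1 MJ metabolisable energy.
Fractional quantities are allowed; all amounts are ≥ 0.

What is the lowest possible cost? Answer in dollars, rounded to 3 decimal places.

$0.457

Treat it as an LP. Let x1 = kg of soybean meal, x2 = kg of alfalfa meal, x3 = kg of maize, x4 = kg of limestone, x5 = kg of molasses.
Minimize 0.45x1 + 0.25x2 + 0.21x3 + 0.08x4 + 0.21x5 with:
  3x1 + 12.9x2 + 0.3x3 + 384.3x4 + 7.3x5 ≥ 310.8   (calcium)
  6.5x1 + 2.5x2 + 2.8x3 + 0.2x4 + 0.6x5 ≥ 5.6   (phosphorus)
  13.1x1 + 7.8x2 + 12.9x3 + 9.6x5 ≥ 18.1   (metabolisable energy)
  x1, x2, x3, x4, x5 ≥ 0.
The cheapest feasible vertex uses only soybean meal, maize, limestone; alfalfa meal, molasses are not used. The calcium, phosphorus, metabolisable energy requirements are met with equality.
Optimal quantities: soybean meal = 0.4131 kg, maize = 0.9836 kg, limestone = 0.8048 kg.
Cost = 0.45·0.4131 + 0.21·0.9836 + 0.08·0.8048 = 0.45684.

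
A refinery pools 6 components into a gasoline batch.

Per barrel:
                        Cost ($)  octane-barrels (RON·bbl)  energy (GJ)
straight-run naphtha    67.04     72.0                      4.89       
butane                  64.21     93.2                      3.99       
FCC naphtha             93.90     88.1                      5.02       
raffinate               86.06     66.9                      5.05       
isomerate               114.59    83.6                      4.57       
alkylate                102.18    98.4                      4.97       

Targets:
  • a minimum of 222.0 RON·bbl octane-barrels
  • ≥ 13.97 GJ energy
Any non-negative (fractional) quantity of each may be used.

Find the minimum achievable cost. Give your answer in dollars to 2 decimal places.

$196.02

This is a linear program. Let x1 = barrels of straight-run naphtha, x2 = barrels of butane, x3 = barrels of FCC naphtha, x4 = barrels of raffinate, x5 = barrels of isomerate, x6 = barrels of alkylate.
Minimize 67.04x1 + 64.21x2 + 93.9x3 + 86.06x4 + 114.59x5 + 102.18x6 s.t.:
  72x1 + 93.2x2 + 88.1x3 + 66.9x4 + 83.6x5 + 98.4x6 ≥ 222   (octane-barrels)
  4.89x1 + 3.99x2 + 5.02x3 + 5.05x4 + 4.57x5 + 4.97x6 ≥ 13.97   (energy)
  x1, x2, x3, x4, x5, x6 ≥ 0.
The minimum-cost mix takes nothing from FCC naphtha, raffinate, isomerate, alkylate — only straight-run naphtha, butane. The octane-barrels and energy requirements are met with equality.
That vertex is x1 = 2.4706, x2 = 0.47332.
Objective = 67.04·2.4706 + 64.21·0.47332 = 196.0209.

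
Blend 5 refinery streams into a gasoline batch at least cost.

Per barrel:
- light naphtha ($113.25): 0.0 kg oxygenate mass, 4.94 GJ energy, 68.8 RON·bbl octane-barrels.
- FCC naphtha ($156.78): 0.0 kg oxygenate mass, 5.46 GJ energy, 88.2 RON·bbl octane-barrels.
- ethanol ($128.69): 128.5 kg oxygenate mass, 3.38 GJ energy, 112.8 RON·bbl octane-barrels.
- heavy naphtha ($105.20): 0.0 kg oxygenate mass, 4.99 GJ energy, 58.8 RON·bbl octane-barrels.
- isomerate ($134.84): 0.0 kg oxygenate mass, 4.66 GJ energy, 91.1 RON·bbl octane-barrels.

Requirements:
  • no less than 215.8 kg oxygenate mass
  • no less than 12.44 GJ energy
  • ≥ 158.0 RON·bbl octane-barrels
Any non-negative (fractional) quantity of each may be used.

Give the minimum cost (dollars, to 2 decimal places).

Treat it as an LP. Let x1 = barrels of light naphtha, x2 = barrels of FCC naphtha, x3 = barrels of ethanol, x4 = barrels of heavy naphtha, x5 = barrels of isomerate.
Minimize 113.25x1 + 156.78x2 + 128.69x3 + 105.2x4 + 134.84x5 subject to:
  128.5x3 ≥ 215.8   (oxygenate mass)
  4.94x1 + 5.46x2 + 3.38x3 + 4.99x4 + 4.66x5 ≥ 12.44   (energy)
  68.8x1 + 88.2x2 + 112.8x3 + 58.8x4 + 91.1x5 ≥ 158   (octane-barrels)
  x1, x2, x3, x4, x5 ≥ 0.
The minimum-cost mix takes nothing from light naphtha, FCC naphtha, isomerate — only ethanol, heavy naphtha. Binding constraints: oxygenate mass and energy.
Optimal quantities: ethanol = 1.67938 barrels, heavy naphtha = 1.35545 barrels.
Objective = 128.69·1.67938 + 105.2·1.35545 = 358.7128.

$358.71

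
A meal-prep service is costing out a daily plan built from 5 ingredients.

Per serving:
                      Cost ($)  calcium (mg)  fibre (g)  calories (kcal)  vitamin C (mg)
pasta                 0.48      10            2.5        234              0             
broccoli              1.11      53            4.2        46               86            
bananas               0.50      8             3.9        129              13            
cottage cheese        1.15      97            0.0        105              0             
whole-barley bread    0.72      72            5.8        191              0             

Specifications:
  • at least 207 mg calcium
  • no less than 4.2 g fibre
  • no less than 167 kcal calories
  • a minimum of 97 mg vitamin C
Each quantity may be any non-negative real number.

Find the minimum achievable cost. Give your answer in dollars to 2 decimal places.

$2.72

Let x1 = servings of pasta, x2 = servings of broccoli, x3 = servings of bananas, x4 = servings of cottage cheese, x5 = servings of whole-barley bread.
Minimize 0.48x1 + 1.11x2 + 0.5x3 + 1.15x4 + 0.72x5 s.t.:
  10x1 + 53x2 + 8x3 + 97x4 + 72x5 ≥ 207   (calcium)
  2.5x1 + 4.2x2 + 3.9x3 + 5.8x5 ≥ 4.2   (fibre)
  234x1 + 46x2 + 129x3 + 105x4 + 191x5 ≥ 167   (calories)
  86x2 + 13x3 ≥ 97   (vitamin C)
  x1, x2, x3, x4, x5 ≥ 0.
The cheapest feasible vertex uses only broccoli, whole-barley bread; pasta, bananas, cottage cheese are not used. Binding constraints: calcium and vitamin C.
That vertex is x2 = 1.128, x5 = 2.045.
Objective = 1.11·1.128 + 0.72·2.045 = 2.7245.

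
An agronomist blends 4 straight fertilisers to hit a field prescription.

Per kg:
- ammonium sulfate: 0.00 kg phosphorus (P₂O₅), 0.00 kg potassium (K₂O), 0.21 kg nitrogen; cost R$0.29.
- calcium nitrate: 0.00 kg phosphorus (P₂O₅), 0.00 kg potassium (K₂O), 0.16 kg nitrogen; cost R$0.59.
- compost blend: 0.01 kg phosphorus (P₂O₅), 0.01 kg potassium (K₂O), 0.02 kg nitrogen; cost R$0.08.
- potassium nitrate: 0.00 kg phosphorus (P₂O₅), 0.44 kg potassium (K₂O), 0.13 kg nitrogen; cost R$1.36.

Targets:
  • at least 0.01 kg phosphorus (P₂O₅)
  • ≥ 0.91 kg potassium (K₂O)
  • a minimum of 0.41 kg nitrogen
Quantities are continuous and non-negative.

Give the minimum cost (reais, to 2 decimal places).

R$3.03

Treat it as an LP. Let x1 = kg of ammonium sulfate, x2 = kg of calcium nitrate, x3 = kg of compost blend, x4 = kg of potassium nitrate.
min 0.29x1 + 0.59x2 + 0.08x3 + 1.36x4 subject to:
  0.01x3 ≥ 0.01   (phosphorus (P₂O₅))
  0.01x3 + 0.44x4 ≥ 0.91   (potassium (K₂O))
  0.21x1 + 0.16x2 + 0.02x3 + 0.13x4 ≥ 0.41   (nitrogen)
  x1, x2, x3, x4 ≥ 0.
The minimum-cost mix takes nothing from calcium nitrate — only ammonium sulfate, compost blend, potassium nitrate. Binding constraints: phosphorus (P₂O₅), potassium (K₂O), nitrogen.
Solving gives x1 = 0.5909, x3 = 1, x4 = 2.045.
Objective = 0.29·0.5909 + 0.08·1 + 1.36·2.045 = 3.0326.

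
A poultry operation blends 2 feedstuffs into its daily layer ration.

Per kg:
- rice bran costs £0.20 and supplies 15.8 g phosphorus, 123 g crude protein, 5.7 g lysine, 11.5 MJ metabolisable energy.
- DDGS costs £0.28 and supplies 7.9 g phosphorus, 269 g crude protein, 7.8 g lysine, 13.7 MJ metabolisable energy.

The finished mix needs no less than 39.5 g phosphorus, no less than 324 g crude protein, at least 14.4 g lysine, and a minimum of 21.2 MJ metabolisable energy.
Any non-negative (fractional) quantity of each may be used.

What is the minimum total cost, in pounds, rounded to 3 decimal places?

£0.514

Let x1 = kg of rice bran, x2 = kg of DDGS.
Minimize 0.2x1 + 0.28x2 subject to:
  15.8x1 + 7.9x2 ≥ 39.5   (phosphorus)
  123x1 + 269x2 ≥ 324   (crude protein)
  5.7x1 + 7.8x2 ≥ 14.4   (lysine)
  11.5x1 + 13.7x2 ≥ 21.2   (metabolisable energy)
  x1, x2 ≥ 0.
Both inputs are positive at the optimum. There the phosphorus and crude protein constraints are tight.
That vertex is x1 = 2.46, x2 = 0.07952.
Cost = 0.2·2.46 + 0.28·0.07952 = 0.51427.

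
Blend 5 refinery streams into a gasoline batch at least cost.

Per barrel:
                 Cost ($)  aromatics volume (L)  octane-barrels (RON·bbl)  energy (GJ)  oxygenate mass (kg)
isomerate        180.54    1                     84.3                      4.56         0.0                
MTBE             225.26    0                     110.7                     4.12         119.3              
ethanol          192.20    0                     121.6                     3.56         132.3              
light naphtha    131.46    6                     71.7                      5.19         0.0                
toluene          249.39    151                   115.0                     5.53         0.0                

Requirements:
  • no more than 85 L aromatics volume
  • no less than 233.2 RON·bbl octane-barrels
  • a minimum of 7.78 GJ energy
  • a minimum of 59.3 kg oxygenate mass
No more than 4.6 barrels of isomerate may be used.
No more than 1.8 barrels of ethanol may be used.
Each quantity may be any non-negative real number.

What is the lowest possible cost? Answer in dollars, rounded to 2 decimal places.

$374.18

This is a linear program. Let x1 = barrels of isomerate, x2 = barrels of MTBE, x3 = barrels of ethanol, x4 = barrels of light naphtha, x5 = barrels of toluene.
Minimise 180.54x1 + 225.26x2 + 192.2x3 + 131.46x4 + 249.39x5 s.t.:
  1x1 + 6x4 + 151x5 ≤ 85   (aromatics volume)
  84.3x1 + 110.7x2 + 121.6x3 + 71.7x4 + 115x5 ≥ 233.2   (octane-barrels)
  4.56x1 + 4.12x2 + 3.56x3 + 5.19x4 + 5.53x5 ≥ 7.78   (energy)
  119.3x2 + 132.3x3 ≥ 59.3   (oxygenate mass)
  x1 ≤ 4.6
  x3 ≤ 1.8
  x1, x2, x3, x4, x5 ≥ 0.
The cheapest feasible vertex uses only ethanol, light naphtha; isomerate, MTBE, toluene are not used. The octane-barrels and energy requirements are met with equality.
Optimal quantities: ethanol = 1.736 barrels, light naphtha = 0.3082 barrels.
Cost = 192.2·1.736 + 131.46·0.3082 = 374.1752.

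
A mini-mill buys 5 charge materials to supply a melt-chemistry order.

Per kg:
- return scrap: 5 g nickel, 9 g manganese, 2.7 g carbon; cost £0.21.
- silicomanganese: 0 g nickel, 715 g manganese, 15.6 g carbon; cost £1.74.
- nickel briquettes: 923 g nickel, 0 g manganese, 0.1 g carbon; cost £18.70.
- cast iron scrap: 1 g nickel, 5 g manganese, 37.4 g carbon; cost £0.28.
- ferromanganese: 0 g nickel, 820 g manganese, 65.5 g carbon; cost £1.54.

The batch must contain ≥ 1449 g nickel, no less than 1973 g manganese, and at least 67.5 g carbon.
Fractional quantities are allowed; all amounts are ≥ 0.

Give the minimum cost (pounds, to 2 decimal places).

£33.06

This is a linear program. Let x1 = kg of return scrap, x2 = kg of silicomanganese, x3 = kg of nickel briquettes, x4 = kg of cast iron scrap, x5 = kg of ferromanganese.
Minimize 0.21x1 + 1.74x2 + 18.7x3 + 0.28x4 + 1.54x5 subject to:
  5x1 + 923x3 + 1x4 ≥ 1449   (nickel)
  9x1 + 715x2 + 5x4 + 820x5 ≥ 1973   (manganese)
  2.7x1 + 15.6x2 + 0.1x3 + 37.4x4 + 65.5x5 ≥ 67.5   (carbon)
  x1, x2, x3, x4, x5 ≥ 0.
At the optimum only nickel briquettes, ferromanganese are positive (return scrap, silicomanganese, cast iron scrap = 0). There the nickel and manganese constraints are tight.
So nickel briquettes = 1.57 kg, ferromanganese = 2.406 kg.
Cost = 18.7·1.57 + 1.54·2.406 = 33.0642.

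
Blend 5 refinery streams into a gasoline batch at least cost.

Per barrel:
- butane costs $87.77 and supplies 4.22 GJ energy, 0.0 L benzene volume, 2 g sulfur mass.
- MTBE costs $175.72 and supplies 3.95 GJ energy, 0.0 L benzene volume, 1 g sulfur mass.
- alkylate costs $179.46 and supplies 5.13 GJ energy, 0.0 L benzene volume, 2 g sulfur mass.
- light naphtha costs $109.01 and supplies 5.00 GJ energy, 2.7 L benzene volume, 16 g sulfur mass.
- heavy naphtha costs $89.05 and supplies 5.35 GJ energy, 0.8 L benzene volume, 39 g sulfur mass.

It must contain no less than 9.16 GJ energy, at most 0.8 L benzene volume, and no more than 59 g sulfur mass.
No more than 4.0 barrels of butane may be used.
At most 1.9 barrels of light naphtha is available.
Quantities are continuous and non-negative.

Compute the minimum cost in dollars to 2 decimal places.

$168.29

Let x1 = barrels of butane, x2 = barrels of MTBE, x3 = barrels of alkylate, x4 = barrels of light naphtha, x5 = barrels of heavy naphtha.
Minimise 87.77x1 + 175.72x2 + 179.46x3 + 109.01x4 + 89.05x5 with:
  4.22x1 + 3.95x2 + 5.13x3 + 5x4 + 5.35x5 ≥ 9.16   (energy)
  2.7x4 + 0.8x5 ≤ 0.8   (benzene volume)
  2x1 + 1x2 + 2x3 + 16x4 + 39x5 ≤ 59   (sulfur mass)
  x1 ≤ 4
  x4 ≤ 1.9
  x1, x2, x3, x4, x5 ≥ 0.
The optimal basis is {butane, heavy naphtha}; MTBE, alkylate, light naphtha drop out. Binding constraints: energy and benzene volume.
That vertex is x1 = 0.9028, x5 = 1.
Hence cost = 87.77·0.9028 + 89.05·1 = $168.2888.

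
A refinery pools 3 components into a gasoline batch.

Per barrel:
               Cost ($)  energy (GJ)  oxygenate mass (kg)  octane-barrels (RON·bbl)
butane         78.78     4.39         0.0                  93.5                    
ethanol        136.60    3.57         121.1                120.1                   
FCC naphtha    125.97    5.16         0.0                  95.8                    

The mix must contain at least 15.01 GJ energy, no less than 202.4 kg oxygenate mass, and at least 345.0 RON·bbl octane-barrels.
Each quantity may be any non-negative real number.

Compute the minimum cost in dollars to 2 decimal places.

$390.59

Set it up as a linear program. Let x1 = barrels of butane, x2 = barrels of ethanol, x3 = barrels of FCC naphtha.
Minimise 78.78x1 + 136.6x2 + 125.97x3 subject to:
  4.39x1 + 3.57x2 + 5.16x3 ≥ 15.01   (energy)
  121.1x2 ≥ 202.4   (oxygenate mass)
  93.5x1 + 120.1x2 + 95.8x3 ≥ 345   (octane-barrels)
  x1, x2, x3 ≥ 0.
At the optimum only butane, ethanol are positive (FCC naphtha = 0). Binding constraints: energy and oxygenate mass.
Solving gives x1 = 2.06, x2 = 1.6713.
Hence cost = 78.78·2.06 + 136.6·1.6713 = $390.5864.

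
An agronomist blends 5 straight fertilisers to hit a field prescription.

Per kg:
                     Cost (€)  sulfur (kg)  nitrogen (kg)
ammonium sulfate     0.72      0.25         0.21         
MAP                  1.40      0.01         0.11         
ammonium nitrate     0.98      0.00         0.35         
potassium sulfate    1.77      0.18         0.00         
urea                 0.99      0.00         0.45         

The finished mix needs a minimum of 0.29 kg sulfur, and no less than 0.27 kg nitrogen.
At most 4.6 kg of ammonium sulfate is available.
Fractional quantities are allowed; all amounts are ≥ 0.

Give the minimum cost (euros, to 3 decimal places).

€0.893

Let x1 = kg of ammonium sulfate, x2 = kg of MAP, x3 = kg of ammonium nitrate, x4 = kg of potassium sulfate, x5 = kg of urea.
Minimize 0.72x1 + 1.4x2 + 0.98x3 + 1.77x4 + 0.99x5 subject to:
  0.25x1 + 0.01x2 + 0.18x4 ≥ 0.29   (sulfur)
  0.21x1 + 0.11x2 + 0.35x3 + 0.45x5 ≥ 0.27   (nitrogen)
  x1 ≤ 4.6
  x1, x2, x3, x4, x5 ≥ 0.
The minimum-cost mix takes nothing from MAP, ammonium nitrate, potassium sulfate — only ammonium sulfate, urea. Binding constraints: sulfur and nitrogen.
Solving gives x1 = 1.16, x5 = 0.05867.
Objective = 0.72·1.16 + 0.99·0.05867 = 0.89328.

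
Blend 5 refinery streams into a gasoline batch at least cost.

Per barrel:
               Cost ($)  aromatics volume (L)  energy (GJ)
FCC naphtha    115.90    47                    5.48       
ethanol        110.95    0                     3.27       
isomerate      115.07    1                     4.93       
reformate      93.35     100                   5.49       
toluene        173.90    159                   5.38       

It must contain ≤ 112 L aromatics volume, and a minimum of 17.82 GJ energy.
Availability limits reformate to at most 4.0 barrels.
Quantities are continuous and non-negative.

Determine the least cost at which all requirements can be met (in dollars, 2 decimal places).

Treat it as an LP. Let x1 = barrels of FCC naphtha, x2 = barrels of ethanol, x3 = barrels of isomerate, x4 = barrels of reformate, x5 = barrels of toluene.
Minimise 115.9x1 + 110.95x2 + 115.07x3 + 93.35x4 + 173.9x5 with:
  47x1 + 1x3 + 100x4 + 159x5 ≤ 112   (aromatics volume)
  5.48x1 + 3.27x2 + 4.93x3 + 5.49x4 + 5.38x5 ≥ 17.82   (energy)
  x4 ≤ 4
  x1, x2, x3, x4, x5 ≥ 0.
At the optimum only isomerate, reformate are positive (FCC naphtha, ethanol, toluene = 0). The aromatics volume and energy requirements are met with equality.
Solving gives x3 = 2.394, x4 = 1.0961.
Total cost: 115.07·2.394 + 93.35·1.0961 = 377.7985.

$377.80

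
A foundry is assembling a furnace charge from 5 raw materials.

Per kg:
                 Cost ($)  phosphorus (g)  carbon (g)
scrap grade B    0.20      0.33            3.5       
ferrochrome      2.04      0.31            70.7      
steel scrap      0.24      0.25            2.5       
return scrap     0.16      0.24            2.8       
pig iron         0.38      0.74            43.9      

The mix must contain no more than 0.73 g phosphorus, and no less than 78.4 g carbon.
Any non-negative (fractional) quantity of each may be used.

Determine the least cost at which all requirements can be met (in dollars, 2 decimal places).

$1.64

Treat it as an LP. Let x1 = kg of scrap grade B, x2 = kg of ferrochrome, x3 = kg of steel scrap, x4 = kg of return scrap, x5 = kg of pig iron.
min 0.2x1 + 2.04x2 + 0.24x3 + 0.16x4 + 0.38x5 subject to:
  0.33x1 + 0.31x2 + 0.25x3 + 0.24x4 + 0.74x5 ≤ 0.73   (phosphorus)
  3.5x1 + 70.7x2 + 2.5x3 + 2.8x4 + 43.9x5 ≥ 78.4   (carbon)
  x1, x2, x3, x4, x5 ≥ 0.
The optimal basis is {ferrochrome, pig iron}; scrap grade B, steel scrap, return scrap drop out. There the phosphorus and carbon constraints are tight.
Optimal quantities: ferrochrome = 0.6709 kg, pig iron = 0.7054 kg.
Cost = 2.04·0.6709 + 0.38·0.7054 = 1.6367.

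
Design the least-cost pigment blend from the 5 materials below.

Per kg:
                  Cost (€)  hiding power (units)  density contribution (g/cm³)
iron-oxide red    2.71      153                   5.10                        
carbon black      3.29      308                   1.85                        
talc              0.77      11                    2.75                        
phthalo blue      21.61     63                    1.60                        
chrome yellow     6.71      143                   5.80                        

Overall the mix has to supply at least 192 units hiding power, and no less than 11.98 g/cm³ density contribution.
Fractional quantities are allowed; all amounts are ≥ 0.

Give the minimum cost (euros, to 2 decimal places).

Let x1 = kg of iron-oxide red, x2 = kg of carbon black, x3 = kg of talc, x4 = kg of phthalo blue, x5 = kg of chrome yellow.
Minimize 2.71x1 + 3.29x2 + 0.77x3 + 21.61x4 + 6.71x5 with:
  153x1 + 308x2 + 11x3 + 63x4 + 143x5 ≥ 192   (hiding power)
  5.1x1 + 1.85x2 + 2.75x3 + 1.6x4 + 5.8x5 ≥ 11.98   (density contribution)
  x1, x2, x3, x4, x5 ≥ 0.
The minimum-cost mix takes nothing from iron-oxide red, phthalo blue, chrome yellow — only carbon black, talc. Binding constraints: hiding power and density contribution.
Solving gives x2 = 0.4793, x3 = 4.034.
Hence cost = 3.29·0.4793 + 0.77·4.034 = €4.6831.

€4.68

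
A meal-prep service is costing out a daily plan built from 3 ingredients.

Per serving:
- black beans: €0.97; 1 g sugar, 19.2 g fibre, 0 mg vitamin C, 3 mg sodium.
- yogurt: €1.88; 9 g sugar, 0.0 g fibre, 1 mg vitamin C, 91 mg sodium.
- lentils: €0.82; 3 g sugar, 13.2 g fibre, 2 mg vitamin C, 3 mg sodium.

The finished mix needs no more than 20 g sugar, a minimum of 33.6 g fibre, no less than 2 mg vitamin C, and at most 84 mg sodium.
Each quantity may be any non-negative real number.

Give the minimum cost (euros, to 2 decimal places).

Treat it as an LP. Let x1 = servings of black beans, x2 = servings of yogurt, x3 = servings of lentils.
Minimize 0.97x1 + 1.88x2 + 0.82x3 s.t.:
  1x1 + 9x2 + 3x3 ≤ 20   (sugar)
  19.2x1 + 13.2x3 ≥ 33.6   (fibre)
  1x2 + 2x3 ≥ 2   (vitamin C)
  3x1 + 91x2 + 3x3 ≤ 84   (sodium)
  x1, x2, x3 ≥ 0.
The cheapest feasible vertex uses only black beans, lentils; yogurt is not used. Binding constraints: fibre and vitamin C.
That vertex is x1 = 1.063, x3 = 1.
Hence cost = 0.97·1.063 + 0.82·1 = €1.8511.

€1.85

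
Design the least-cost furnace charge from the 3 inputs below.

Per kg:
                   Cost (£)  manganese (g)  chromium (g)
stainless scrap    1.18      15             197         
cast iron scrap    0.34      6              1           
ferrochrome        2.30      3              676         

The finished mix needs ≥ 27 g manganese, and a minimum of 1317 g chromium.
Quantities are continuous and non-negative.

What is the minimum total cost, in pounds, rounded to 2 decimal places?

£5.24

This is a linear program. Let x1 = kg of stainless scrap, x2 = kg of cast iron scrap, x3 = kg of ferrochrome.
Minimise 1.18x1 + 0.34x2 + 2.3x3 with:
  15x1 + 6x2 + 3x3 ≥ 27   (manganese)
  197x1 + 1x2 + 676x3 ≥ 1317   (chromium)
  x1, x2, x3 ≥ 0.
The optimal basis is {stainless scrap, ferrochrome}; cast iron scrap drops out. There the manganese and chromium constraints are tight.
Solving gives x1 = 1.4976, x3 = 1.5118.
Hence cost = 1.18·1.4976 + 2.3·1.5118 = £5.2443.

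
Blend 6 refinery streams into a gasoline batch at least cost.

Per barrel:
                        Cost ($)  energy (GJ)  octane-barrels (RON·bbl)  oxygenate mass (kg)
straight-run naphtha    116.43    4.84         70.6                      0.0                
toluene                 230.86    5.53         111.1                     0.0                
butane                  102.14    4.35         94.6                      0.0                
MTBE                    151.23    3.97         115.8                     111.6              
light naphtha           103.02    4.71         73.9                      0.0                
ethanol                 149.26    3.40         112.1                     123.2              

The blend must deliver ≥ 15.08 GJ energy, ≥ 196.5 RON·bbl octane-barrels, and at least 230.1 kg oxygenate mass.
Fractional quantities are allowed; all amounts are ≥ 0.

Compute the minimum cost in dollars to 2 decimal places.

$462.61

Let x1 = barrels of straight-run naphtha, x2 = barrels of toluene, x3 = barrels of butane, x4 = barrels of MTBE, x5 = barrels of light naphtha, x6 = barrels of ethanol.
Minimize 116.43x1 + 230.86x2 + 102.14x3 + 151.23x4 + 103.02x5 + 149.26x6 subject to:
  4.84x1 + 5.53x2 + 4.35x3 + 3.97x4 + 4.71x5 + 3.4x6 ≥ 15.08   (energy)
  70.6x1 + 111.1x2 + 94.6x3 + 115.8x4 + 73.9x5 + 112.1x6 ≥ 196.5   (octane-barrels)
  111.6x4 + 123.2x6 ≥ 230.1   (oxygenate mass)
  x1, x2, x3, x4, x5, x6 ≥ 0.
The optimal basis is {MTBE, light naphtha}; straight-run naphtha, toluene, butane, ethanol drop out. Binding constraints: energy and oxygenate mass.
That vertex is x4 = 2.0618, x5 = 1.4638.
Objective = 151.23·2.0618 + 103.02·1.4638 = 462.6067.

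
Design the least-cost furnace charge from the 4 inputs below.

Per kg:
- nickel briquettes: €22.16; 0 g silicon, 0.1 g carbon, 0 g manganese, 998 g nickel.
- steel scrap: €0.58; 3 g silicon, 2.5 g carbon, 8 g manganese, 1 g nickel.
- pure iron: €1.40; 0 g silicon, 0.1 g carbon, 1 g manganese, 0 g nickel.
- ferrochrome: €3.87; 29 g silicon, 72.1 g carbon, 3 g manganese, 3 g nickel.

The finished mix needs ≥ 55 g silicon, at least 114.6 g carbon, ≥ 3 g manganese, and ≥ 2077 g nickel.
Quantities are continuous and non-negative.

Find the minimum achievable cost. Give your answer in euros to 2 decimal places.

Let x1 = kg of nickel briquettes, x2 = kg of steel scrap, x3 = kg of pure iron, x4 = kg of ferrochrome.
Minimize 22.16x1 + 0.58x2 + 1.4x3 + 3.87x4 subject to:
  3x2 + 29x4 ≥ 55   (silicon)
  0.1x1 + 2.5x2 + 0.1x3 + 72.1x4 ≥ 114.6   (carbon)
  8x2 + 1x3 + 3x4 ≥ 3   (manganese)
  998x1 + 1x2 + 3x4 ≥ 2077   (nickel)
  x1, x2, x3, x4 ≥ 0.
The optimal basis is {nickel briquettes, ferrochrome}; steel scrap, pure iron drop out. The silicon and nickel requirements are met with equality.
Solving gives x1 = 2.0755, x4 = 1.8966.
Objective = 22.16·2.0755 + 3.87·1.8966 = 53.3329.

€53.33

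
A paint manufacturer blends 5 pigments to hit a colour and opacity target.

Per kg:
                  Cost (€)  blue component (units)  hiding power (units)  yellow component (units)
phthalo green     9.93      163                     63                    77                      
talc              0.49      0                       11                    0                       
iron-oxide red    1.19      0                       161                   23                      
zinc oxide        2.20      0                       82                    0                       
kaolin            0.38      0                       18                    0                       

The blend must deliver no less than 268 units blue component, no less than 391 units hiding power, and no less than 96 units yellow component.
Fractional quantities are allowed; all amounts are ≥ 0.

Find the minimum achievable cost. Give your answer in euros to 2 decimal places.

This is a linear program. Let x1 = kg of phthalo green, x2 = kg of talc, x3 = kg of iron-oxide red, x4 = kg of zinc oxide, x5 = kg of kaolin.
min 9.93x1 + 0.49x2 + 1.19x3 + 2.2x4 + 0.38x5 with:
  163x1 ≥ 268   (blue component)
  63x1 + 11x2 + 161x3 + 82x4 + 18x5 ≥ 391   (hiding power)
  77x1 + 23x3 ≥ 96   (yellow component)
  x1, x2, x3, x4, x5 ≥ 0.
The optimal basis is {phthalo green, iron-oxide red}; talc, zinc oxide, kaolin drop out. Binding constraints: blue component and hiding power.
So phthalo green = 1.644 kg, iron-oxide red = 1.785 kg.
Hence cost = 9.93·1.644 + 1.19·1.785 = €18.4491.

€18.45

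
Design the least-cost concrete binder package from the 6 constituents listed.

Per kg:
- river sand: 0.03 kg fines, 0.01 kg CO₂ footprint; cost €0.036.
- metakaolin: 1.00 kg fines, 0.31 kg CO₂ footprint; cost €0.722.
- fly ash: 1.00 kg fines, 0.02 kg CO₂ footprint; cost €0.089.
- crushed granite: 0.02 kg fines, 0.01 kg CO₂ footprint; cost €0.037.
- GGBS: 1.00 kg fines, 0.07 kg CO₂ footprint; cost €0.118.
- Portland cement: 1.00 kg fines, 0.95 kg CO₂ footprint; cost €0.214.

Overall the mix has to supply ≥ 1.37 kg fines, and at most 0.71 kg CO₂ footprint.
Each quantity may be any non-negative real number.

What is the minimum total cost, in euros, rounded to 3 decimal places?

Let x1 = kg of river sand, x2 = kg of metakaolin, x3 = kg of fly ash, x4 = kg of crushed granite, x5 = kg of GGBS, x6 = kg of Portland cement.
Minimize 0.036x1 + 0.722x2 + 0.089x3 + 0.037x4 + 0.118x5 + 0.214x6 with:
  0.03x1 + 1x2 + 1x3 + 0.02x4 + 1x5 + 1x6 ≥ 1.37   (fines)
  0.01x1 + 0.31x2 + 0.02x3 + 0.01x4 + 0.07x5 + 0.95x6 ≤ 0.71   (CO₂ footprint)
  x1, x2, x3, x4, x5, x6 ≥ 0.
The cheapest feasible vertex uses only fly ash; river sand, metakaolin, crushed granite, GGBS, Portland cement are not used. Binding constraint: fines.
Solving gives x3 = 1.37.
Total cost: 0.089·1.37 = 0.12193.

€0.122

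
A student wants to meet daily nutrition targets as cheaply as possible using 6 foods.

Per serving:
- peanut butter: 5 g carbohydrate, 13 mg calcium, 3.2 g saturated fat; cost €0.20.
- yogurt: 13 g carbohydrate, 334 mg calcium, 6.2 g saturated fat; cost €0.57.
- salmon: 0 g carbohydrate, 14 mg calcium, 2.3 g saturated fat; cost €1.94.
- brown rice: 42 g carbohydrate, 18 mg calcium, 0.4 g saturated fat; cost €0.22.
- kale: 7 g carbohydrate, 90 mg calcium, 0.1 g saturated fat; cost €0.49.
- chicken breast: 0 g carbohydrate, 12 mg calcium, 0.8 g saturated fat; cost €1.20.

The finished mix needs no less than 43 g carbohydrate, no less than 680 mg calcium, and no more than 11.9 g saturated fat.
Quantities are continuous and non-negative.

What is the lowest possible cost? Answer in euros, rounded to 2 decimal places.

€1.39

Let x1 = servings of peanut butter, x2 = servings of yogurt, x3 = servings of salmon, x4 = servings of brown rice, x5 = servings of kale, x6 = servings of chicken breast.
Minimise 0.2x1 + 0.57x2 + 1.94x3 + 0.22x4 + 0.49x5 + 1.2x6 subject to:
  5x1 + 13x2 + 42x4 + 7x5 ≥ 43   (carbohydrate)
  13x1 + 334x2 + 14x3 + 18x4 + 90x5 + 12x6 ≥ 680   (calcium)
  3.2x1 + 6.2x2 + 2.3x3 + 0.4x4 + 0.1x5 + 0.8x6 ≤ 11.9   (saturated fat)
  x1, x2, x3, x4, x5, x6 ≥ 0.
At the optimum only yogurt, brown rice, kale are positive (peanut butter, salmon, chicken breast = 0). Binding constraints: carbohydrate, calcium, saturated fat.
Optimal quantities: yogurt = 1.888 servings, brown rice = 0.3601 servings, kale = 0.4753 servings.
Objective = 0.57·1.888 + 0.22·0.3601 + 0.49·0.4753 = 1.3883.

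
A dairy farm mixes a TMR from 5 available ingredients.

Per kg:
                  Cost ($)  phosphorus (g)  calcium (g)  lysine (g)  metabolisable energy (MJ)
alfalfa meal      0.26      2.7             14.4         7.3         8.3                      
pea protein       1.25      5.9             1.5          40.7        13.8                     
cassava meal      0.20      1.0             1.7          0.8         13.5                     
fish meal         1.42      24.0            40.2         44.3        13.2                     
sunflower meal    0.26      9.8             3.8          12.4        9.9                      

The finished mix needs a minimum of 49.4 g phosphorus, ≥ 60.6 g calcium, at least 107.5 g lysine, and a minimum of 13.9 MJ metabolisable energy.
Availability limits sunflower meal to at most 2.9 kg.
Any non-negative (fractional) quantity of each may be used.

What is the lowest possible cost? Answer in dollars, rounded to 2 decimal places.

This is a linear program. Let x1 = kg of alfalfa meal, x2 = kg of pea protein, x3 = kg of cassava meal, x4 = kg of fish meal, x5 = kg of sunflower meal.
Minimize 0.26x1 + 1.25x2 + 0.2x3 + 1.42x4 + 0.26x5 s.t.:
  2.7x1 + 5.9x2 + 1x3 + 24x4 + 9.8x5 ≥ 49.4   (phosphorus)
  14.4x1 + 1.5x2 + 1.7x3 + 40.2x4 + 3.8x5 ≥ 60.6   (calcium)
  7.3x1 + 40.7x2 + 0.8x3 + 44.3x4 + 12.4x5 ≥ 107.5   (lysine)
  8.3x1 + 13.8x2 + 13.5x3 + 13.2x4 + 9.9x5 ≥ 13.9   (metabolisable energy)
  x5 ≤ 2.9
  x1, x2, x3, x4, x5 ≥ 0.
The minimum-cost mix takes nothing from alfalfa meal, cassava meal — only pea protein, fish meal, sunflower meal. The calcium, lysine, the sunflower meal cap requirements are met with equality.
Optimal quantities: pea protein = 0.4329 kg, fish meal = 1.217 kg, sunflower meal = 2.9 kg.
Total cost: 1.25·0.4329 + 1.42·1.217 + 0.26·2.9 = 3.0233.

$3.02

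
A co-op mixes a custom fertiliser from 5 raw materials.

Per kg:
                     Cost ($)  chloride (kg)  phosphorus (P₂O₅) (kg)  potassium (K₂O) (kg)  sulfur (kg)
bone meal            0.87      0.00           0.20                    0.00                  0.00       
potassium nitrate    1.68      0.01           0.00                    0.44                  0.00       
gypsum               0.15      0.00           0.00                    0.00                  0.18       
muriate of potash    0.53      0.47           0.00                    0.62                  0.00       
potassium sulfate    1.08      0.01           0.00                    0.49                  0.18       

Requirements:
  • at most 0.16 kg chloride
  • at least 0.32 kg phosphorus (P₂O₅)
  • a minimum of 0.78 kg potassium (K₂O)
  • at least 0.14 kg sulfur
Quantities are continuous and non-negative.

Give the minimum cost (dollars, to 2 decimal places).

This is a linear program. Let x1 = kg of bone meal, x2 = kg of potassium nitrate, x3 = kg of gypsum, x4 = kg of muriate of potash, x5 = kg of potassium sulfate.
min 0.87x1 + 1.68x2 + 0.15x3 + 0.53x4 + 1.08x5 with:
  0.01x2 + 0.47x4 + 0.01x5 ≤ 0.16   (chloride)
  0.2x1 ≥ 0.32   (phosphorus (P₂O₅))
  0.44x2 + 0.62x4 + 0.49x5 ≥ 0.78   (potassium (K₂O))
  0.18x3 + 0.18x5 ≥ 0.14   (sulfur)
  x1, x2, x3, x4, x5 ≥ 0.
The optimal basis is {bone meal, muriate of potash, potassium sulfate}; potassium nitrate, gypsum drop out. The chloride, phosphorus (P₂O₅), potassium (K₂O) requirements are met with equality.
Solving gives x1 = 1.6, x4 = 0.315, x5 = 1.193.
Cost = 0.87·1.6 + 0.53·0.315 + 1.08·1.193 = 2.8474.

$2.85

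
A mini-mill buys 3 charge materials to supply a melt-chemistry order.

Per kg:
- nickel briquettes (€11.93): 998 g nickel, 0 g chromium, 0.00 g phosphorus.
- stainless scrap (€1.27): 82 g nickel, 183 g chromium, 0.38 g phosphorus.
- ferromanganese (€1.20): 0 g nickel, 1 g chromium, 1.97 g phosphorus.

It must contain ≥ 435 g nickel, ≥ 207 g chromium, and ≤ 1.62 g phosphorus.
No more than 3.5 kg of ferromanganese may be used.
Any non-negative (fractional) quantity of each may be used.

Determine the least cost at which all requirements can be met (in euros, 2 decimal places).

€5.53

Treat it as an LP. Let x1 = kg of nickel briquettes, x2 = kg of stainless scrap, x3 = kg of ferromanganese.
min 11.93x1 + 1.27x2 + 1.2x3 s.t.:
  998x1 + 82x2 ≥ 435   (nickel)
  183x2 + 1x3 ≥ 207   (chromium)
  0.38x2 + 1.97x3 ≤ 1.62   (phosphorus)
  x3 ≤ 3.5
  x1, x2, x3 ≥ 0.
The optimal basis is {nickel briquettes, stainless scrap}; ferromanganese drops out. The nickel and chromium requirements are met with equality.
That vertex is x1 = 0.3429, x2 = 1.131.
Hence cost = 11.93·0.3429 + 1.27·1.131 = €5.5272.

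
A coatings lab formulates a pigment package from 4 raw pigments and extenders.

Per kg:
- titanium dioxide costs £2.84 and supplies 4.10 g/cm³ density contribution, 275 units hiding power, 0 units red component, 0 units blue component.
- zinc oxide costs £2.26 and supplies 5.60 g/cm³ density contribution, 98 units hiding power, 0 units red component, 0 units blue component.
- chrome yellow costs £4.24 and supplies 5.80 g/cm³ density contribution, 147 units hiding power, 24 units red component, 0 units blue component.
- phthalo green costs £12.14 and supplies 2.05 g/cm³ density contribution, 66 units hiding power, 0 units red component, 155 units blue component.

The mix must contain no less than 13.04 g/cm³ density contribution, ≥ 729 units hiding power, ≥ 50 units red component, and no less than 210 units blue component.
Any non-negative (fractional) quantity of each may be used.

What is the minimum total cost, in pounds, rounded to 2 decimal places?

£28.72

This is a linear program. Let x1 = kg of titanium dioxide, x2 = kg of zinc oxide, x3 = kg of chrome yellow, x4 = kg of phthalo green.
Minimize 2.84x1 + 2.26x2 + 4.24x3 + 12.14x4 s.t.:
  4.1x1 + 5.6x2 + 5.8x3 + 2.05x4 ≥ 13.04   (density contribution)
  275x1 + 98x2 + 147x3 + 66x4 ≥ 729   (hiding power)
  24x3 ≥ 50   (red component)
  155x4 ≥ 210   (blue component)
  x1, x2, x3, x4 ≥ 0.
At the optimum only titanium dioxide, chrome yellow, phthalo green are positive (zinc oxide = 0). The hiding power, red component, blue component requirements are met with equality.
Optimal quantities: titanium dioxide = 1.212 kg, chrome yellow = 2.083 kg, phthalo green = 1.355 kg.
Cost = 2.84·1.212 + 4.24·2.083 + 12.14·1.355 = 28.7237.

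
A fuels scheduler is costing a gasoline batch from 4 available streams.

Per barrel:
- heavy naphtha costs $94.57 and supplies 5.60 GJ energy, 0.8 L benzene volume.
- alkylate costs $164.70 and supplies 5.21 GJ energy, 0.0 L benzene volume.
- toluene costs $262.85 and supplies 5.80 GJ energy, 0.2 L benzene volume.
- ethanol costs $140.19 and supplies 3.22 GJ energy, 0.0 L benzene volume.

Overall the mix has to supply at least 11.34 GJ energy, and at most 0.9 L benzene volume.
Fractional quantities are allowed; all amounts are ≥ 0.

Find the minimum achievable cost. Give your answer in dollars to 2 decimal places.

Let x1 = barrels of heavy naphtha, x2 = barrels of alkylate, x3 = barrels of toluene, x4 = barrels of ethanol.
Minimize 94.57x1 + 164.7x2 + 262.85x3 + 140.19x4 s.t.:
  5.6x1 + 5.21x2 + 5.8x3 + 3.22x4 ≥ 11.34   (energy)
  0.8x1 + 0.2x3 ≤ 0.9   (benzene volume)
  x1, x2, x3, x4 ≥ 0.
At the optimum only heavy naphtha, alkylate are positive (toluene, ethanol = 0). The energy and benzene volume requirements are met with equality.
Solving gives x1 = 1.125, x2 = 0.9674.
Hence cost = 94.57·1.125 + 164.7·0.9674 = $265.7220.

$265.72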